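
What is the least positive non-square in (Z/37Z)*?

(2/37) = −1, so 2 is the smallest positive non-residue mod 37.

2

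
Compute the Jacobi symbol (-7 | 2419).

First reduce: -7 ≡ 2412 (mod 2419).
Pull out 2^2: since 2419 ≡ 3 (mod 8), (2/2419) = -1, so (2/2419)^2 = +1.
Reciprocity: 603 ≡ 3 and 2419 ≡ 3 (mod 4), so (603/2419) = −(2419/603).
Reduce top mod 603: now compute (7/603).
Reciprocity: 7 ≡ 3 and 603 ≡ 3 (mod 4), so (7/603) = −(603/7).
Reduce top mod 7: now compute (1/7).
Reached (1/7) = 1. Collecting the sign flips along the way, the symbol is +1.

1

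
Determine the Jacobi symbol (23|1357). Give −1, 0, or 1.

0

Reciprocity: 23 ≡ 3 and 1357 ≡ 1 (mod 4), so (23/1357) = +(1357/23).
Reduce top mod 23: now compute (0/23).
Top reduces to 0: gcd > 1, so the symbol is 0.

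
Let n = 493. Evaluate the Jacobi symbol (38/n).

1

Pull out 2: since 493 ≡ 5 (mod 8), (2/493) = -1.
Reciprocity: 19 ≡ 3 and 493 ≡ 1 (mod 4), so (19/493) = +(493/19).
Reduce top mod 19: now compute (18/19).
Pull out 2: since 19 ≡ 3 (mod 8), (2/19) = -1.
Reciprocity: 9 ≡ 1 and 19 ≡ 3 (mod 4), so (9/19) = +(19/9).
Reduce top mod 9: now compute (1/9).
Reached (1/9) = 1. Collecting the sign flips along the way, the symbol is +1.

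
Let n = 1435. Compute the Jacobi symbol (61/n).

Reciprocity: 61 ≡ 1 and 1435 ≡ 3 (mod 4), so (61/1435) = +(1435/61).
Reduce top mod 61: now compute (32/61).
Pull out 2^5: since 61 ≡ 5 (mod 8), (2/61) = -1, so (2/61)^5 = -1.
Reached (1/61) = 1. Collecting the sign flips along the way, the symbol is -1.

-1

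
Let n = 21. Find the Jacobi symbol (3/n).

Reciprocity: 3 ≡ 3 and 21 ≡ 1 (mod 4), so (3/21) = +(21/3).
Reduce top mod 3: now compute (0/3).
Top reduces to 0: gcd > 1, so the symbol is 0.

0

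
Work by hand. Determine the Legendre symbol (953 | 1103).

-1

Euler's criterion: (953/1103) ≡ 953^551 (mod 1103).
953^2 ≡ 440 (mod 1103)
953^4 ≡ 575 (mod 1103)
953^8 ≡ 828 (mod 1103)
953^16 ≡ 621 (mod 1103)
953^32 ≡ 694 (mod 1103)
953^64 ≡ 728 (mod 1103)
953^128 ≡ 544 (mod 1103)
953^256 ≡ 332 (mod 1103)
953^512 ≡ 1027 (mod 1103)
953^551 = 953^(512+32+4+2+1) ≡ 1102 (mod 1103).
Result is 1102 ≡ −1, so (953/1103) = −1.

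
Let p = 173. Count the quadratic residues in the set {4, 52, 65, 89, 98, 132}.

4

(4/173) = +1 → QR.
(52/173) = +1 → QR.
(65/173) = -1 → non-residue.
(89/173) = +1 → QR.
(98/173) = -1 → non-residue.
(132/173) = +1 → QR.
Total quadratic residues among the 6: 4.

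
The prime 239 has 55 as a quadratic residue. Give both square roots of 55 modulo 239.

Since 239 ≡ 3 (mod 4), a square root of 55 is 55^((239+1)/4) = 55^60 mod 239.
Repeated squaring: 55^2≡157, 55^4≡32, 55^8≡68, 55^16≡83, 55^32≡197 (mod 239).
55^60 = 55^(32+16+8+4) ≡ 85 (mod 239).
Check: 85² = 7225 ≡ 55 (mod 239). The two roots are 85 and 154.

85, 154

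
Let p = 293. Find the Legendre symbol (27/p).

Euler's criterion: (27/293) ≡ 27^146 (mod 293).
27^2 ≡ 143 (mod 293)
27^4 ≡ 232 (mod 293)
27^8 ≡ 205 (mod 293)
27^16 ≡ 126 (mod 293)
27^32 ≡ 54 (mod 293)
27^64 ≡ 279 (mod 293)
27^128 ≡ 196 (mod 293)
27^146 = 27^(128+16+2) ≡ 292 (mod 293).
Result is 292 ≡ −1, so (27/293) = −1.

-1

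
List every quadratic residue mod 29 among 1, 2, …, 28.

1, 4, 5, 6, 7, 9, 13, 16, 20, 22, 23, 24, 25, 28

Square k = 1,…,14 (k and 29−k give the same square):
1²=1, 2²=4, 3²=9, 4²=16, 5²=25, 6²≡7, 7²≡20, 8²≡6, 9²≡23, 10²≡13, 11²≡5, 12²≡28, 13²≡24, 14²≡22 (mod 29).
So the quadratic residues mod 29 are {1, 4, 5, 6, 7, 9, 13, 16, 20, 22, 23, 24, 25, 28}.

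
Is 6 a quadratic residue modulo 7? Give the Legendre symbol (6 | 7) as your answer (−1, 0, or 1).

Euler's criterion: (6/7) ≡ 6^3 (mod 7).
6^2 ≡ 1 (mod 7)
6^3 = 6^(2+1) ≡ 6 (mod 7).
Result is 6 ≡ −1, so (6/7) = −1.

-1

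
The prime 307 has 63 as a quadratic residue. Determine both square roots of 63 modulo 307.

Since 307 ≡ 3 (mod 4), a square root of 63 is 63^((307+1)/4) = 63^77 mod 307.
Repeated squaring: 63^2≡285, 63^4≡177, 63^8≡15, 63^16≡225, 63^32≡277, 63^64≡286 (mod 307).
63^77 = 63^(64+8+4+1) ≡ 129 (mod 307).
Check: 129² = 16641 ≡ 63 (mod 307). The two roots are 129 and 178.

129, 178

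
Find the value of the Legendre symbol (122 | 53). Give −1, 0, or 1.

First reduce: 122 ≡ 16 (mod 53).
Pull out 2^4: since 53 ≡ 5 (mod 8), (2/53) = -1, so (2/53)^4 = +1.
Reached (1/53) = 1. Collecting the sign flips along the way, the symbol is +1.

1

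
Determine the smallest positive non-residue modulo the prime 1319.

(2/1319) = +1, so 2 is a residue.
(3/1319) = +1, so 3 is a residue.
(4/1319) = +1, so 4 is a residue.
(5/1319) = +1, so 5 is a residue.
(6/1319) = +1, so 6 is a residue.
(7/1319) = +1, so 7 is a residue.
(8/1319) = +1, so 8 is a residue.
(9/1319) = +1, so 9 is a residue.
(10/1319) = +1, so 10 is a residue.
(11/1319) = +1, so 11 is a residue.
(12/1319) = +1, so 12 is a residue.
(13/1319) = −1, so 13 is the smallest positive non-residue mod 1319.

13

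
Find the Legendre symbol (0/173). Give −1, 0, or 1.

Top reduces to 0: gcd > 1, so the symbol is 0.

0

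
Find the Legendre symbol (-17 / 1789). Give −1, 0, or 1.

First reduce: -17 ≡ 1772 (mod 1789).
Pull out 2^2: since 1789 ≡ 5 (mod 8), (2/1789) = -1, so (2/1789)^2 = +1.
Reciprocity: 443 ≡ 3 and 1789 ≡ 1 (mod 4), so (443/1789) = +(1789/443).
Reduce top mod 443: now compute (17/443).
Reciprocity: 17 ≡ 1 and 443 ≡ 3 (mod 4), so (17/443) = +(443/17).
Reduce top mod 17: now compute (1/17).
Reached (1/17) = 1. Collecting the sign flips along the way, the symbol is +1.

1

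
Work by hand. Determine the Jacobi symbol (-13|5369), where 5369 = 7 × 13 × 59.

0

First reduce: -13 ≡ 5356 (mod 5369).
Pull out 2^2: since 5369 ≡ 1 (mod 8), (2/5369) = +1, so (2/5369)^2 = +1.
Reciprocity: 1339 ≡ 3 and 5369 ≡ 1 (mod 4), so (1339/5369) = +(5369/1339).
Reduce top mod 1339: now compute (13/1339).
Reciprocity: 13 ≡ 1 and 1339 ≡ 3 (mod 4), so (13/1339) = +(1339/13).
Reduce top mod 13: now compute (0/13).
Top reduces to 0: gcd > 1, so the symbol is 0.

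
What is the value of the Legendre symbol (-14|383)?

First reduce: -14 ≡ 369 (mod 383).
Reciprocity: 369 ≡ 1 and 383 ≡ 3 (mod 4), so (369/383) = +(383/369).
Reduce top mod 369: now compute (14/369).
Pull out 2: since 369 ≡ 1 (mod 8), (2/369) = +1.
Reciprocity: 7 ≡ 3 and 369 ≡ 1 (mod 4), so (7/369) = +(369/7).
Reduce top mod 7: now compute (5/7).
Reciprocity: 5 ≡ 1 and 7 ≡ 3 (mod 4), so (5/7) = +(7/5).
Reduce top mod 5: now compute (2/5).
Pull out 2: since 5 ≡ 5 (mod 8), (2/5) = -1.
Reached (1/5) = 1. Collecting the sign flips along the way, the symbol is -1.

-1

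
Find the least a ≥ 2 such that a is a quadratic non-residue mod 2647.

(2/2647) = +1, so 2 is a residue.
(3/2647) = −1, so 3 is the smallest positive non-residue mod 2647.

3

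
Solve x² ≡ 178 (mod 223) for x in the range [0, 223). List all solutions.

Since 223 ≡ 3 (mod 4), a square root of 178 is 178^((223+1)/4) = 178^56 mod 223.
Repeated squaring: 178^2≡18, 178^4≡101, 178^8≡166, 178^16≡127, 178^32≡73 (mod 223).
178^56 = 178^(32+16+8) ≡ 63 (mod 223).
Check: 63² = 3969 ≡ 178 (mod 223). The two roots are 63 and 160.

63, 160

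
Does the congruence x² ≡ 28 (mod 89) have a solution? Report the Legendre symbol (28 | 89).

Pull out 2^2: since 89 ≡ 1 (mod 8), (2/89) = +1, so (2/89)^2 = +1.
Reciprocity: 7 ≡ 3 and 89 ≡ 1 (mod 4), so (7/89) = +(89/7).
Reduce top mod 7: now compute (5/7).
Reciprocity: 5 ≡ 1 and 7 ≡ 3 (mod 4), so (5/7) = +(7/5).
Reduce top mod 5: now compute (2/5).
Pull out 2: since 5 ≡ 5 (mod 8), (2/5) = -1.
Reached (1/5) = 1. Collecting the sign flips along the way, the symbol is -1.

-1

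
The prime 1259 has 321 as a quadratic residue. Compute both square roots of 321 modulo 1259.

Since 1259 ≡ 3 (mod 4), a square root of 321 is 321^((1259+1)/4) = 321^315 mod 1259.
Repeated squaring: 321^2≡1062, 321^4≡1039, 321^8≡558, 321^16≡391, 321^32≡542, 321^64≡417, 321^128≡147, 321^256≡206 (mod 1259).
321^315 = 321^(256+32+16+8+2+1) ≡ 627 (mod 1259).
Check: 627² = 393129 ≡ 321 (mod 1259). The two roots are 627 and 632.

627, 632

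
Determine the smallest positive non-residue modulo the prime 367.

3

(2/367) = +1, so 2 is a residue.
(3/367) = −1, so 3 is the smallest positive non-residue mod 367.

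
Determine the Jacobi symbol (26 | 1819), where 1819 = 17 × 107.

-1

Pull out 2: since 1819 ≡ 3 (mod 8), (2/1819) = -1.
Reciprocity: 13 ≡ 1 and 1819 ≡ 3 (mod 4), so (13/1819) = +(1819/13).
Reduce top mod 13: now compute (12/13).
Pull out 2^2: since 13 ≡ 5 (mod 8), (2/13) = -1, so (2/13)^2 = +1.
Reciprocity: 3 ≡ 3 and 13 ≡ 1 (mod 4), so (3/13) = +(13/3).
Reduce top mod 3: now compute (1/3).
Reached (1/3) = 1. Collecting the sign flips along the way, the symbol is -1.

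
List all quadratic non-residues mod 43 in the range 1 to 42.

Square k = 1,…,21 (k and 43−k give the same square):
1²=1, 2²=4, 3²=9, 4²=16, 5²=25, 6²=36, 7²≡6, 8²≡21, 9²≡38, 10²≡14, 11²≡35, 12²≡15, 13²≡40, 14²≡24, 15²≡10, 16²≡41, 17²≡31, 18²≡23, 19²≡17, 20²≡13, 21²≡11 (mod 43).
The residues are {1, 4, 6, 9, 10, 11, 13, 14, 15, 16, 17, 21, 23, 24, 25, 31, 35, 36, 38, 40, 41}; the non-residues are the remaining 21 nonzero classes.

2,3,5,7,8,12,18,19,20,22,26,27,28,29,30,32,33,34,37,39,42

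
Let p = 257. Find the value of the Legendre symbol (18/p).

Pull out 2: since 257 ≡ 1 (mod 8), (2/257) = +1.
Reciprocity: 9 ≡ 1 and 257 ≡ 1 (mod 4), so (9/257) = +(257/9).
Reduce top mod 9: now compute (5/9).
Reciprocity: 5 ≡ 1 and 9 ≡ 1 (mod 4), so (5/9) = +(9/5).
Reduce top mod 5: now compute (4/5).
Pull out 2^2: since 5 ≡ 5 (mod 8), (2/5) = -1, so (2/5)^2 = +1.
Reached (1/5) = 1. Collecting the sign flips along the way, the symbol is +1.

1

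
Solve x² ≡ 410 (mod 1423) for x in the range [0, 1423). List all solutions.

Since 1423 ≡ 3 (mod 4), a square root of 410 is 410^((1423+1)/4) = 410^356 mod 1423.
Repeated squaring: 410^2≡186, 410^4≡444, 410^8≡762, 410^16≡60, 410^32≡754, 410^64≡739, 410^128≡1112, 410^256≡1380 (mod 1423).
410^356 = 410^(256+64+32+4) ≡ 288 (mod 1423).
Check: 288² = 82944 ≡ 410 (mod 1423). The two roots are 288 and 1135.

288, 1135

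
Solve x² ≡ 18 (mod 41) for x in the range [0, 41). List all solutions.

10, 31

41 ≡ 1 (mod 4), so we find a root by search.
Trying successive values, 10² = 100 ≡ 18 (mod 41). The other root is 41 − 10 = 31.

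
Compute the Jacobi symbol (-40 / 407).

First reduce: -40 ≡ 367 (mod 407).
Reciprocity: 367 ≡ 3 and 407 ≡ 3 (mod 4), so (367/407) = −(407/367).
Reduce top mod 367: now compute (40/367).
Pull out 2^3: since 367 ≡ 7 (mod 8), (2/367) = +1, so (2/367)^3 = +1.
Reciprocity: 5 ≡ 1 and 367 ≡ 3 (mod 4), so (5/367) = +(367/5).
Reduce top mod 5: now compute (2/5).
Pull out 2: since 5 ≡ 5 (mod 8), (2/5) = -1.
Reached (1/5) = 1. Collecting the sign flips along the way, the symbol is +1.

1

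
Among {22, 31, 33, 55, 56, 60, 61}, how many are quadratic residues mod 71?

(22/71) = -1 → non-residue.
(31/71) = -1 → non-residue.
(33/71) = -1 → non-residue.
(55/71) = -1 → non-residue.
(56/71) = -1 → non-residue.
(60/71) = +1 → QR.
(61/71) = -1 → non-residue.
Total quadratic residues among the 7: 1.

1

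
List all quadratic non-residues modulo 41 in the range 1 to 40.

3,6,7,11,12,13,14,15,17,19,22,24,26,27,28,29,30,34,35,38

Square k = 1,…,20 (k and 41−k give the same square):
1²=1, 2²=4, 3²=9, 4²=16, 5²=25, 6²=36, 7²≡8, 8²≡23, 9²≡40, 10²≡18, 11²≡39, 12²≡21, 13²≡5, 14²≡32, 15²≡20, 16²≡10, 17²≡2, 18²≡37, 19²≡33, 20²≡31 (mod 41).
The residues are {1, 2, 4, 5, 8, 9, 10, 16, 18, 20, 21, 23, 25, 31, 32, 33, 36, 37, 39, 40}; the non-residues are the remaining 20 nonzero classes.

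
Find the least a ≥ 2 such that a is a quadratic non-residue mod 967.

3

(2/967) = +1, so 2 is a residue.
(3/967) = −1, so 3 is the smallest positive non-residue mod 967.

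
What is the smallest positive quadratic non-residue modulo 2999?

(2/2999) = +1, so 2 is a residue.
(3/2999) = +1, so 3 is a residue.
(4/2999) = +1, so 4 is a residue.
(5/2999) = +1, so 5 is a residue.
(6/2999) = +1, so 6 is a residue.
(7/2999) = +1, so 7 is a residue.
(8/2999) = +1, so 8 is a residue.
(9/2999) = +1, so 9 is a residue.
(10/2999) = +1, so 10 is a residue.
(11/2999) = +1, so 11 is a residue.
(12/2999) = +1, so 12 is a residue.
(13/2999) = +1, so 13 is a residue.
(14/2999) = +1, so 14 is a residue.
(15/2999) = +1, so 15 is a residue.
(16/2999) = +1, so 16 is a residue.
(17/2999) = −1, so 17 is the smallest positive non-residue mod 2999.

17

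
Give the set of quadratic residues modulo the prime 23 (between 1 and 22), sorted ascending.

Square k = 1,…,11 (k and 23−k give the same square):
1²=1, 2²=4, 3²=9, 4²=16, 5²≡2, 6²≡13, 7²≡3, 8²≡18, 9²≡12, 10²≡8, 11²≡6 (mod 23).
So the quadratic residues mod 23 are {1, 2, 3, 4, 6, 8, 9, 12, 13, 16, 18}.

1 2 3 4 6 8 9 12 13 16 18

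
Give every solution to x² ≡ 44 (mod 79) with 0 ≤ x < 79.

26, 53

Since 79 ≡ 3 (mod 4), a square root of 44 is 44^((79+1)/4) = 44^20 mod 79.
Repeated squaring: 44^2≡40, 44^4≡20, 44^8≡5, 44^16≡25 (mod 79).
44^20 = 44^(16+4) ≡ 26 (mod 79).
Check: 26² = 676 ≡ 44 (mod 79). The two roots are 26 and 53.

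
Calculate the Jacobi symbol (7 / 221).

Reciprocity: 7 ≡ 3 and 221 ≡ 1 (mod 4), so (7/221) = +(221/7).
Reduce top mod 7: now compute (4/7).
Pull out 2^2: since 7 ≡ 7 (mod 8), (2/7) = +1, so (2/7)^2 = +1.
Reached (1/7) = 1. Collecting the sign flips along the way, the symbol is +1.

1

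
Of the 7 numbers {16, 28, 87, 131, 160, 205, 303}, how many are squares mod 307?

4

(16/307) = +1 → QR.
(28/307) = +1 → QR.
(87/307) = +1 → QR.
(131/307) = -1 → non-residue.
(160/307) = +1 → QR.
(205/307) = -1 → non-residue.
(303/307) = -1 → non-residue.
Total quadratic residues among the 7: 4.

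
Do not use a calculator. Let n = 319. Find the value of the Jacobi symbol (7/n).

Reciprocity: 7 ≡ 3 and 319 ≡ 3 (mod 4), so (7/319) = −(319/7).
Reduce top mod 7: now compute (4/7).
Pull out 2^2: since 7 ≡ 7 (mod 8), (2/7) = +1, so (2/7)^2 = +1.
Reached (1/7) = 1. Collecting the sign flips along the way, the symbol is -1.

-1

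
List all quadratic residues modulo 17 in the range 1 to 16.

1 2 4 8 9 13 15 16

Square k = 1,…,8 (k and 17−k give the same square):
1²=1, 2²=4, 3²=9, 4²=16, 5²≡8, 6²≡2, 7²≡15, 8²≡13 (mod 17).
So the quadratic residues mod 17 are {1, 2, 4, 8, 9, 13, 15, 16}.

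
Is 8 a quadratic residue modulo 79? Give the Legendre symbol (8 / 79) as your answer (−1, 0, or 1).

1

Euler's criterion: (8/79) ≡ 8^39 (mod 79).
8^2 ≡ 64 (mod 79)
8^4 ≡ 67 (mod 79)
8^8 ≡ 65 (mod 79)
8^16 ≡ 38 (mod 79)
8^32 ≡ 22 (mod 79)
8^39 = 8^(32+4+2+1) ≡ 1 (mod 79).
Result is 1, so (8/79) = 1.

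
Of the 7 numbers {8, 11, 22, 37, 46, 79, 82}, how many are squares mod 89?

4

(8/89) = +1 → QR.
(11/89) = +1 → QR.
(22/89) = +1 → QR.
(37/89) = -1 → non-residue.
(46/89) = -1 → non-residue.
(79/89) = +1 → QR.
(82/89) = -1 → non-residue.
Total quadratic residues among the 7: 4.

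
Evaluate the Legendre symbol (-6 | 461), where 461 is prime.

1

Euler's criterion: (-6/461) ≡ 455^230 (mod 461).
455^2 ≡ 36 (mod 461)
455^4 ≡ 374 (mod 461)
455^8 ≡ 193 (mod 461)
455^16 ≡ 369 (mod 461)
455^32 ≡ 166 (mod 461)
455^64 ≡ 357 (mod 461)
455^128 ≡ 213 (mod 461)
455^230 = 455^(128+64+32+4+2) ≡ 1 (mod 461).
Result is 1, so (-6/461) = 1.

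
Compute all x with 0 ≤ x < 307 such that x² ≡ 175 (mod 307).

92, 215

Since 307 ≡ 3 (mod 4), a square root of 175 is 175^((307+1)/4) = 175^77 mod 307.
Repeated squaring: 175^2≡232, 175^4≡99, 175^8≡284, 175^16≡222, 175^32≡164, 175^64≡187 (mod 307).
175^77 = 175^(64+8+4+1) ≡ 215 (mod 307).
Check: 215² = 46225 ≡ 175 (mod 307). The two roots are 92 and 215.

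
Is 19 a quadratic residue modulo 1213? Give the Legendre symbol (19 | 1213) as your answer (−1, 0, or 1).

1

Reciprocity: 19 ≡ 3 and 1213 ≡ 1 (mod 4), so (19/1213) = +(1213/19).
Reduce top mod 19: now compute (16/19).
Pull out 2^4: since 19 ≡ 3 (mod 8), (2/19) = -1, so (2/19)^4 = +1.
Reached (1/19) = 1. Collecting the sign flips along the way, the symbol is +1.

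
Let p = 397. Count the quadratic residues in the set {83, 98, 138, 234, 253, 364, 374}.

5

(83/397) = +1 → QR.
(98/397) = -1 → non-residue.
(138/397) = -1 → non-residue.
(234/397) = +1 → QR.
(253/397) = +1 → QR.
(364/397) = +1 → QR.
(374/397) = +1 → QR.
Total quadratic residues among the 7: 5.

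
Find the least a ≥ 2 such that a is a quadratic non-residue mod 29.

(2/29) = −1, so 2 is the smallest positive non-residue mod 29.

2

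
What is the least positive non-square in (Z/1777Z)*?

(2/1777) = +1, so 2 is a residue.
(3/1777) = +1, so 3 is a residue.
(4/1777) = +1, so 4 is a residue.
(5/1777) = −1, so 5 is the smallest positive non-residue mod 1777.

5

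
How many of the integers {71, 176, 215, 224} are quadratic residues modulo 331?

3

(71/331) = +1 → QR.
(176/331) = -1 → non-residue.
(215/331) = +1 → QR.
(224/331) = +1 → QR.
Total quadratic residues among the 4: 3.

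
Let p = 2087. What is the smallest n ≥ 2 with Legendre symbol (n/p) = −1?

(2/2087) = +1, so 2 is a residue.
(3/2087) = +1, so 3 is a residue.
(4/2087) = +1, so 4 is a residue.
(5/2087) = −1, so 5 is the smallest positive non-residue mod 2087.

5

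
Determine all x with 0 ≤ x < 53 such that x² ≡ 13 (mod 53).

53 ≡ 1 (mod 4), so we find a root by search.
Trying successive values, 15² = 225 ≡ 13 (mod 53). The other root is 53 − 15 = 38.

15, 38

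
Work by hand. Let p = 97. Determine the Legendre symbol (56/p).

-1

Euler's criterion: (56/97) ≡ 56^48 (mod 97).
56^2 ≡ 32 (mod 97)
56^4 ≡ 54 (mod 97)
56^8 ≡ 6 (mod 97)
56^16 ≡ 36 (mod 97)
56^32 ≡ 35 (mod 97)
56^48 = 56^(32+16) ≡ 96 (mod 97).
Result is 96 ≡ −1, so (56/97) = −1.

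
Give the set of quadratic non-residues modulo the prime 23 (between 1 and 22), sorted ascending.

5,7,10,11,14,15,17,19,20,21,22

Square k = 1,…,11 (k and 23−k give the same square):
1²=1, 2²=4, 3²=9, 4²=16, 5²≡2, 6²≡13, 7²≡3, 8²≡18, 9²≡12, 10²≡8, 11²≡6 (mod 23).
The residues are {1, 2, 3, 4, 6, 8, 9, 12, 13, 16, 18}; the non-residues are the remaining 11 nonzero classes.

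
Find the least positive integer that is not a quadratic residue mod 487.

(2/487) = +1, so 2 is a residue.
(3/487) = −1, so 3 is the smallest positive non-residue mod 487.

3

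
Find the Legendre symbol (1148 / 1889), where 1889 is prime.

Pull out 2^2: since 1889 ≡ 1 (mod 8), (2/1889) = +1, so (2/1889)^2 = +1.
Reciprocity: 287 ≡ 3 and 1889 ≡ 1 (mod 4), so (287/1889) = +(1889/287).
Reduce top mod 287: now compute (167/287).
Reciprocity: 167 ≡ 3 and 287 ≡ 3 (mod 4), so (167/287) = −(287/167).
Reduce top mod 167: now compute (120/167).
Pull out 2^3: since 167 ≡ 7 (mod 8), (2/167) = +1, so (2/167)^3 = +1.
Reciprocity: 15 ≡ 3 and 167 ≡ 3 (mod 4), so (15/167) = −(167/15).
Reduce top mod 15: now compute (2/15).
Pull out 2: since 15 ≡ 7 (mod 8), (2/15) = +1.
Reached (1/15) = 1. Collecting the sign flips along the way, the symbol is +1.

1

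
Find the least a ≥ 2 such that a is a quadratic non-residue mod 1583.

(2/1583) = +1, so 2 is a residue.
(3/1583) = +1, so 3 is a residue.
(4/1583) = +1, so 4 is a residue.
(5/1583) = −1, so 5 is the smallest positive non-residue mod 1583.

5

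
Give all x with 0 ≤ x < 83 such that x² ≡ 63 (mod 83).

35, 48

Since 83 ≡ 3 (mod 4), a square root of 63 is 63^((83+1)/4) = 63^21 mod 83.
Repeated squaring: 63^2≡68, 63^4≡59, 63^8≡78, 63^16≡25 (mod 83).
63^21 = 63^(16+4+1) ≡ 48 (mod 83).
Check: 48² = 2304 ≡ 63 (mod 83). The two roots are 35 and 48.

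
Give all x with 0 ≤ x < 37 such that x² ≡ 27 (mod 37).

37 ≡ 1 (mod 4), so we find a root by search.
Trying successive values, 8² = 64 ≡ 27 (mod 37). The other root is 37 − 8 = 29.

8, 29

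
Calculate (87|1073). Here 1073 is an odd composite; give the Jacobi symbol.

0

Reciprocity: 87 ≡ 3 and 1073 ≡ 1 (mod 4), so (87/1073) = +(1073/87).
Reduce top mod 87: now compute (29/87).
Reciprocity: 29 ≡ 1 and 87 ≡ 3 (mod 4), so (29/87) = +(87/29).
Reduce top mod 29: now compute (0/29).
Top reduces to 0: gcd > 1, so the symbol is 0.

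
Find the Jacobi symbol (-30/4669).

First reduce: -30 ≡ 4639 (mod 4669).
Reciprocity: 4639 ≡ 3 and 4669 ≡ 1 (mod 4), so (4639/4669) = +(4669/4639).
Reduce top mod 4639: now compute (30/4639).
Pull out 2: since 4639 ≡ 7 (mod 8), (2/4639) = +1.
Reciprocity: 15 ≡ 3 and 4639 ≡ 3 (mod 4), so (15/4639) = −(4639/15).
Reduce top mod 15: now compute (4/15).
Pull out 2^2: since 15 ≡ 7 (mod 8), (2/15) = +1, so (2/15)^2 = +1.
Reached (1/15) = 1. Collecting the sign flips along the way, the symbol is -1.

-1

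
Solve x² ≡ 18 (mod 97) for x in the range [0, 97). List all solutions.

42, 55

97 ≡ 1 (mod 4), so we find a root by search.
Trying successive values, 42² = 1764 ≡ 18 (mod 97). The other root is 97 − 42 = 55.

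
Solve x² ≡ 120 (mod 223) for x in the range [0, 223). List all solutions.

Since 223 ≡ 3 (mod 4), a square root of 120 is 120^((223+1)/4) = 120^56 mod 223.
Repeated squaring: 120^2≡128, 120^4≡105, 120^8≡98, 120^16≡15, 120^32≡2 (mod 223).
120^56 = 120^(32+16+8) ≡ 41 (mod 223).
Check: 41² = 1681 ≡ 120 (mod 223). The two roots are 41 and 182.

41, 182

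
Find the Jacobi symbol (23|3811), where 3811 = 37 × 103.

-1

Reciprocity: 23 ≡ 3 and 3811 ≡ 3 (mod 4), so (23/3811) = −(3811/23).
Reduce top mod 23: now compute (16/23).
Pull out 2^4: since 23 ≡ 7 (mod 8), (2/23) = +1, so (2/23)^4 = +1.
Reached (1/23) = 1. Collecting the sign flips along the way, the symbol is -1.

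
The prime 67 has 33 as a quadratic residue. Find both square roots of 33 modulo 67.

10, 57

Since 67 ≡ 3 (mod 4), a square root of 33 is 33^((67+1)/4) = 33^17 mod 67.
Repeated squaring: 33^2≡17, 33^4≡21, 33^8≡39, 33^16≡47 (mod 67).
33^17 = 33^(16+1) ≡ 10 (mod 67).
Check: 10² = 100 ≡ 33 (mod 67). The two roots are 10 and 57.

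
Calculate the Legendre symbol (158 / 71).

First reduce: 158 ≡ 16 (mod 71).
Pull out 2^4: since 71 ≡ 7 (mod 8), (2/71) = +1, so (2/71)^4 = +1.
Reached (1/71) = 1. Collecting the sign flips along the way, the symbol is +1.

1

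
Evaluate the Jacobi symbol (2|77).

-1

Pull out 2: since 77 ≡ 5 (mod 8), (2/77) = -1.
Reached (1/77) = 1. Collecting the sign flips along the way, the symbol is -1.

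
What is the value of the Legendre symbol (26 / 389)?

-1

Pull out 2: since 389 ≡ 5 (mod 8), (2/389) = -1.
Reciprocity: 13 ≡ 1 and 389 ≡ 1 (mod 4), so (13/389) = +(389/13).
Reduce top mod 13: now compute (12/13).
Pull out 2^2: since 13 ≡ 5 (mod 8), (2/13) = -1, so (2/13)^2 = +1.
Reciprocity: 3 ≡ 3 and 13 ≡ 1 (mod 4), so (3/13) = +(13/3).
Reduce top mod 3: now compute (1/3).
Reached (1/3) = 1. Collecting the sign flips along the way, the symbol is -1.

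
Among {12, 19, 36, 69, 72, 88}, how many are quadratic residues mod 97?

(12/97) = +1 → QR.
(19/97) = -1 → non-residue.
(36/97) = +1 → QR.
(69/97) = -1 → non-residue.
(72/97) = +1 → QR.
(88/97) = +1 → QR.
Total quadratic residues among the 6: 4.

4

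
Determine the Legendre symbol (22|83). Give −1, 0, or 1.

-1

Pull out 2: since 83 ≡ 3 (mod 8), (2/83) = -1.
Reciprocity: 11 ≡ 3 and 83 ≡ 3 (mod 4), so (11/83) = −(83/11).
Reduce top mod 11: now compute (6/11).
Pull out 2: since 11 ≡ 3 (mod 8), (2/11) = -1.
Reciprocity: 3 ≡ 3 and 11 ≡ 3 (mod 4), so (3/11) = −(11/3).
Reduce top mod 3: now compute (2/3).
Pull out 2: since 3 ≡ 3 (mod 8), (2/3) = -1.
Reached (1/3) = 1. Collecting the sign flips along the way, the symbol is -1.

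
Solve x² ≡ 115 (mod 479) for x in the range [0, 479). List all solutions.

96, 383

Since 479 ≡ 3 (mod 4), a square root of 115 is 115^((479+1)/4) = 115^120 mod 479.
Repeated squaring: 115^2≡292, 115^4≡2, 115^8≡4, 115^16≡16, 115^32≡256, 115^64≡392 (mod 479).
115^120 = 115^(64+32+16+8) ≡ 96 (mod 479).
Check: 96² = 9216 ≡ 115 (mod 479). The two roots are 96 and 383.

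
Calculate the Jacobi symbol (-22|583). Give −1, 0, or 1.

0

First reduce: -22 ≡ 561 (mod 583).
Reciprocity: 561 ≡ 1 and 583 ≡ 3 (mod 4), so (561/583) = +(583/561).
Reduce top mod 561: now compute (22/561).
Pull out 2: since 561 ≡ 1 (mod 8), (2/561) = +1.
Reciprocity: 11 ≡ 3 and 561 ≡ 1 (mod 4), so (11/561) = +(561/11).
Reduce top mod 11: now compute (0/11).
Top reduces to 0: gcd > 1, so the symbol is 0.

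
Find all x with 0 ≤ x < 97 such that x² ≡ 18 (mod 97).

97 ≡ 1 (mod 4), so we find a root by search.
Trying successive values, 42² = 1764 ≡ 18 (mod 97). The other root is 97 − 42 = 55.

42, 55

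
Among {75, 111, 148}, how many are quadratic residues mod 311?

1

(75/311) = +1 → QR.
(111/311) = -1 → non-residue.
(148/311) = -1 → non-residue.
Total quadratic residues among the 3: 1.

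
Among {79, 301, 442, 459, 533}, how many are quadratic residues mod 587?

5

(79/587) = +1 → QR.
(301/587) = +1 → QR.
(442/587) = +1 → QR.
(459/587) = +1 → QR.
(533/587) = +1 → QR.
Total quadratic residues among the 5: 5.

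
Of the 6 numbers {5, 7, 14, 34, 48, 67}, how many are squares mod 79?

(5/79) = +1 → QR.
(7/79) = -1 → non-residue.
(14/79) = -1 → non-residue.
(34/79) = -1 → non-residue.
(48/79) = -1 → non-residue.
(67/79) = +1 → QR.
Total quadratic residues among the 6: 2.

2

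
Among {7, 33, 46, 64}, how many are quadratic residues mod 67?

(7/67) = -1 → non-residue.
(33/67) = +1 → QR.
(46/67) = -1 → non-residue.
(64/67) = +1 → QR.
Total quadratic residues among the 4: 2.

2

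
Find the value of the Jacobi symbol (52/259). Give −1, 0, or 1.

1

Pull out 2^2: since 259 ≡ 3 (mod 8), (2/259) = -1, so (2/259)^2 = +1.
Reciprocity: 13 ≡ 1 and 259 ≡ 3 (mod 4), so (13/259) = +(259/13).
Reduce top mod 13: now compute (12/13).
Pull out 2^2: since 13 ≡ 5 (mod 8), (2/13) = -1, so (2/13)^2 = +1.
Reciprocity: 3 ≡ 3 and 13 ≡ 1 (mod 4), so (3/13) = +(13/3).
Reduce top mod 3: now compute (1/3).
Reached (1/3) = 1. Collecting the sign flips along the way, the symbol is +1.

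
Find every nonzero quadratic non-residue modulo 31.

Square k = 1,…,15 (k and 31−k give the same square):
1²=1, 2²=4, 3²=9, 4²=16, 5²=25, 6²≡5, 7²≡18, 8²≡2, 9²≡19, 10²≡7, 11²≡28, 12²≡20, 13²≡14, 14²≡10, 15²≡8 (mod 31).
The residues are {1, 2, 4, 5, 7, 8, 9, 10, 14, 16, 18, 19, 20, 25, 28}; the non-residues are the remaining 15 nonzero classes.

3,6,11,12,13,15,17,21,22,23,24,26,27,29,30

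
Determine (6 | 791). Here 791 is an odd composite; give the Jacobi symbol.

1

Pull out 2: since 791 ≡ 7 (mod 8), (2/791) = +1.
Reciprocity: 3 ≡ 3 and 791 ≡ 3 (mod 4), so (3/791) = −(791/3).
Reduce top mod 3: now compute (2/3).
Pull out 2: since 3 ≡ 3 (mod 8), (2/3) = -1.
Reached (1/3) = 1. Collecting the sign flips along the way, the symbol is +1.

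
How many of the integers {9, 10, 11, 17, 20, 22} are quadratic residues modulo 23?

(9/23) = +1 → QR.
(10/23) = -1 → non-residue.
(11/23) = -1 → non-residue.
(17/23) = -1 → non-residue.
(20/23) = -1 → non-residue.
(22/23) = -1 → non-residue.
Total quadratic residues among the 6: 1.

1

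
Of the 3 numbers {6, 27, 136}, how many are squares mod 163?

(6/163) = +1 → QR.
(27/163) = -1 → non-residue.
(136/163) = +1 → QR.
Total quadratic residues among the 3: 2.

2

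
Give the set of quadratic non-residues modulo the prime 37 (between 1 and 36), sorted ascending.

Square k = 1,…,18 (k and 37−k give the same square):
1²=1, 2²=4, 3²=9, 4²=16, 5²=25, 6²=36, 7²≡12, 8²≡27, 9²≡7, 10²≡26, 11²≡10, 12²≡33, 13²≡21, 14²≡11, 15²≡3, 16²≡34, 17²≡30, 18²≡28 (mod 37).
The residues are {1, 3, 4, 7, 9, 10, 11, 12, 16, 21, 25, 26, 27, 28, 30, 33, 34, 36}; the non-residues are the remaining 18 nonzero classes.

2,5,6,8,13,14,15,17,18,19,20,22,23,24,29,31,32,35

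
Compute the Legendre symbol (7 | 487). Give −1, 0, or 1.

-1

Reciprocity: 7 ≡ 3 and 487 ≡ 3 (mod 4), so (7/487) = −(487/7).
Reduce top mod 7: now compute (4/7).
Pull out 2^2: since 7 ≡ 7 (mod 8), (2/7) = +1, so (2/7)^2 = +1.
Reached (1/7) = 1. Collecting the sign flips along the way, the symbol is -1.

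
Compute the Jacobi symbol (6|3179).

-1

Pull out 2: since 3179 ≡ 3 (mod 8), (2/3179) = -1.
Reciprocity: 3 ≡ 3 and 3179 ≡ 3 (mod 4), so (3/3179) = −(3179/3).
Reduce top mod 3: now compute (2/3).
Pull out 2: since 3 ≡ 3 (mod 8), (2/3) = -1.
Reached (1/3) = 1. Collecting the sign flips along the way, the symbol is -1.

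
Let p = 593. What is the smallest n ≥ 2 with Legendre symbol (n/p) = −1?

(2/593) = +1, so 2 is a residue.
(3/593) = −1, so 3 is the smallest positive non-residue mod 593.

3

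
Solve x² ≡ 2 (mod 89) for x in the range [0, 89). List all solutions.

25, 64

89 ≡ 1 (mod 4), so we find a root by search.
Trying successive values, 25² = 625 ≡ 2 (mod 89). The other root is 89 − 25 = 64.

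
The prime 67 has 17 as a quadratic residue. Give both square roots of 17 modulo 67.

33, 34

Since 67 ≡ 3 (mod 4), a square root of 17 is 17^((67+1)/4) = 17^17 mod 67.
Repeated squaring: 17^2≡21, 17^4≡39, 17^8≡47, 17^16≡65 (mod 67).
17^17 = 17^(16+1) ≡ 33 (mod 67).
Check: 33² = 1089 ≡ 17 (mod 67). The two roots are 33 and 34.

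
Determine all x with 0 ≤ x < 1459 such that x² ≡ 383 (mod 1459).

Since 1459 ≡ 3 (mod 4), a square root of 383 is 383^((1459+1)/4) = 383^365 mod 1459.
Repeated squaring: 383^2≡789, 383^4≡987, 383^8≡1016, 383^16≡743, 383^32≡547, 383^64≡114, 383^128≡1324, 383^256≡717 (mod 1459).
383^365 = 383^(256+64+32+8+4+1) ≡ 965 (mod 1459).
Check: 965² = 931225 ≡ 383 (mod 1459). The two roots are 494 and 965.

494, 965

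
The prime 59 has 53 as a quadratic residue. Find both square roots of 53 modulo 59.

17, 42

Since 59 ≡ 3 (mod 4), a square root of 53 is 53^((59+1)/4) = 53^15 mod 59.
Repeated squaring: 53^2≡36, 53^4≡57, 53^8≡4 (mod 59).
53^15 = 53^(8+4+2+1) ≡ 17 (mod 59).
Check: 17² = 289 ≡ 53 (mod 59). The two roots are 17 and 42.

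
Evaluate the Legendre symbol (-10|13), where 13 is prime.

First reduce: -10 ≡ 3 (mod 13).
Reciprocity: 3 ≡ 3 and 13 ≡ 1 (mod 4), so (3/13) = +(13/3).
Reduce top mod 3: now compute (1/3).
Reached (1/3) = 1. Collecting the sign flips along the way, the symbol is +1.

1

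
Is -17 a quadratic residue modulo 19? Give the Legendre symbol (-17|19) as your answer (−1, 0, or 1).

First reduce: -17 ≡ 2 (mod 19).
Pull out 2: since 19 ≡ 3 (mod 8), (2/19) = -1.
Reached (1/19) = 1. Collecting the sign flips along the way, the symbol is -1.

-1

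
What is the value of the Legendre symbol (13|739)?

Euler's criterion: (13/739) ≡ 13^369 (mod 739).
13^2 ≡ 169 (mod 739)
13^4 ≡ 479 (mod 739)
13^8 ≡ 351 (mod 739)
13^16 ≡ 527 (mod 739)
13^32 ≡ 604 (mod 739)
13^64 ≡ 489 (mod 739)
13^128 ≡ 424 (mod 739)
13^256 ≡ 199 (mod 739)
13^369 = 13^(256+64+32+16+1) ≡ 738 (mod 739).
Result is 738 ≡ −1, so (13/739) = −1.

-1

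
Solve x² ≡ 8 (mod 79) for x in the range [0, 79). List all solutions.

18, 61

Since 79 ≡ 3 (mod 4), a square root of 8 is 8^((79+1)/4) = 8^20 mod 79.
Repeated squaring: 8^2≡64, 8^4≡67, 8^8≡65, 8^16≡38 (mod 79).
8^20 = 8^(16+4) ≡ 18 (mod 79).
Check: 18² = 324 ≡ 8 (mod 79). The two roots are 18 and 61.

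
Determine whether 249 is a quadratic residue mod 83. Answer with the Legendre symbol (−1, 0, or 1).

0

First reduce: 249 ≡ 0 (mod 83).
Top reduces to 0: gcd > 1, so the symbol is 0.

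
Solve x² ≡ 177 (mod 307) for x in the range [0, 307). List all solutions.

Since 307 ≡ 3 (mod 4), a square root of 177 is 177^((307+1)/4) = 177^77 mod 307.
Repeated squaring: 177^2≡15, 177^4≡225, 177^8≡277, 177^16≡286, 177^32≡134, 177^64≡150 (mod 307).
177^77 = 177^(64+8+4+1) ≡ 285 (mod 307).
Check: 285² = 81225 ≡ 177 (mod 307). The two roots are 22 and 285.

22, 285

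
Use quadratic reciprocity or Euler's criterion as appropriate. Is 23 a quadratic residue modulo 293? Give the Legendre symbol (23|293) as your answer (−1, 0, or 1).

Reciprocity: 23 ≡ 3 and 293 ≡ 1 (mod 4), so (23/293) = +(293/23).
Reduce top mod 23: now compute (17/23).
Reciprocity: 17 ≡ 1 and 23 ≡ 3 (mod 4), so (17/23) = +(23/17).
Reduce top mod 17: now compute (6/17).
Pull out 2: since 17 ≡ 1 (mod 8), (2/17) = +1.
Reciprocity: 3 ≡ 3 and 17 ≡ 1 (mod 4), so (3/17) = +(17/3).
Reduce top mod 3: now compute (2/3).
Pull out 2: since 3 ≡ 3 (mod 8), (2/3) = -1.
Reached (1/3) = 1. Collecting the sign flips along the way, the symbol is -1.

-1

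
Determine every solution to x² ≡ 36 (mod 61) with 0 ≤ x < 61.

6, 55

61 ≡ 1 (mod 4), so we find a root by search.
Trying successive values, 6² = 36 ≡ 36 (mod 61). The other root is 61 − 6 = 55.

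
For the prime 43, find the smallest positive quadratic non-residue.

(2/43) = −1, so 2 is the smallest positive non-residue mod 43.

2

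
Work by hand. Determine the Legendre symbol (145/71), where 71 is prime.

Euler's criterion: (145/71) ≡ 3^35 (mod 71).
3^2 ≡ 9 (mod 71)
3^4 ≡ 10 (mod 71)
3^8 ≡ 29 (mod 71)
3^16 ≡ 60 (mod 71)
3^32 ≡ 50 (mod 71)
3^35 = 3^(32+2+1) ≡ 1 (mod 71).
Result is 1, so (145/71) = 1.

1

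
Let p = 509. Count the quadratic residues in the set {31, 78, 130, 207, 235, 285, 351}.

4

(31/509) = -1 → non-residue.
(78/509) = -1 → non-residue.
(130/509) = +1 → QR.
(207/509) = +1 → QR.
(235/509) = -1 → non-residue.
(285/509) = +1 → QR.
(351/509) = +1 → QR.
Total quadratic residues among the 7: 4.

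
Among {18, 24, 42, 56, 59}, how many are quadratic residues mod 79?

(18/79) = +1 → QR.
(24/79) = -1 → non-residue.
(42/79) = +1 → QR.
(56/79) = -1 → non-residue.
(59/79) = -1 → non-residue.
Total quadratic residues among the 5: 2.

2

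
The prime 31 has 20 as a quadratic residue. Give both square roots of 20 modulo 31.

12, 19

Since 31 ≡ 3 (mod 4), a square root of 20 is 20^((31+1)/4) = 20^8 mod 31.
Repeated squaring: 20^2≡28, 20^4≡9, 20^8≡19 (mod 31).
20^8 = 20^(8) ≡ 19 (mod 31).
Check: 19² = 361 ≡ 20 (mod 31). The two roots are 12 and 19.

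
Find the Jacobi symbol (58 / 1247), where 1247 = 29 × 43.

Pull out 2: since 1247 ≡ 7 (mod 8), (2/1247) = +1.
Reciprocity: 29 ≡ 1 and 1247 ≡ 3 (mod 4), so (29/1247) = +(1247/29).
Reduce top mod 29: now compute (0/29).
Top reduces to 0: gcd > 1, so the symbol is 0.

0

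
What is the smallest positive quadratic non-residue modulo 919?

3

(2/919) = +1, so 2 is a residue.
(3/919) = −1, so 3 is the smallest positive non-residue mod 919.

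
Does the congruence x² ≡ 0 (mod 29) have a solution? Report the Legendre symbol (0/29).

Top reduces to 0: gcd > 1, so the symbol is 0.

0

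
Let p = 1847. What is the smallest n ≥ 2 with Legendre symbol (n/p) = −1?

(2/1847) = +1, so 2 is a residue.
(3/1847) = +1, so 3 is a residue.
(4/1847) = +1, so 4 is a residue.
(5/1847) = −1, so 5 is the smallest positive non-residue mod 1847.

5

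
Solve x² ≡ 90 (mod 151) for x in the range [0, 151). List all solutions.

40, 111

Since 151 ≡ 3 (mod 4), a square root of 90 is 90^((151+1)/4) = 90^38 mod 151.
Repeated squaring: 90^2≡97, 90^4≡47, 90^8≡95, 90^16≡116, 90^32≡17 (mod 151).
90^38 = 90^(32+4+2) ≡ 40 (mod 151).
Check: 40² = 1600 ≡ 90 (mod 151). The two roots are 40 and 111.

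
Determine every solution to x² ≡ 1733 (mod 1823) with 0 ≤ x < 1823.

Since 1823 ≡ 3 (mod 4), a square root of 1733 is 1733^((1823+1)/4) = 1733^456 mod 1823.
Repeated squaring: 1733^2≡808, 1733^4≡230, 1733^8≡33, 1733^16≡1089, 1733^32≡971, 1733^64≡350, 1733^128≡359, 1733^256≡1271 (mod 1823).
1733^456 = 1733^(256+128+64+8) ≡ 1728 (mod 1823).
Check: 1728² = 2985984 ≡ 1733 (mod 1823). The two roots are 95 and 1728.

95, 1728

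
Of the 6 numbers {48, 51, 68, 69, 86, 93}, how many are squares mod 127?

(48/127) = -1 → non-residue.
(51/127) = -1 → non-residue.
(68/127) = +1 → QR.
(69/127) = +1 → QR.
(86/127) = -1 → non-residue.
(93/127) = -1 → non-residue.
Total quadratic residues among the 6: 2.

2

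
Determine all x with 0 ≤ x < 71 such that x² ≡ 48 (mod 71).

30, 41

Since 71 ≡ 3 (mod 4), a square root of 48 is 48^((71+1)/4) = 48^18 mod 71.
Repeated squaring: 48^2≡32, 48^4≡30, 48^8≡48, 48^16≡32 (mod 71).
48^18 = 48^(16+2) ≡ 30 (mod 71).
Check: 30² = 900 ≡ 48 (mod 71). The two roots are 30 and 41.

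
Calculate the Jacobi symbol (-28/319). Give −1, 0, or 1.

First reduce: -28 ≡ 291 (mod 319).
Reciprocity: 291 ≡ 3 and 319 ≡ 3 (mod 4), so (291/319) = −(319/291).
Reduce top mod 291: now compute (28/291).
Pull out 2^2: since 291 ≡ 3 (mod 8), (2/291) = -1, so (2/291)^2 = +1.
Reciprocity: 7 ≡ 3 and 291 ≡ 3 (mod 4), so (7/291) = −(291/7).
Reduce top mod 7: now compute (4/7).
Pull out 2^2: since 7 ≡ 7 (mod 8), (2/7) = +1, so (2/7)^2 = +1.
Reached (1/7) = 1. Collecting the sign flips along the way, the symbol is +1.

1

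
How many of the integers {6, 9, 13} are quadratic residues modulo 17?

2

(6/17) = -1 → non-residue.
(9/17) = +1 → QR.
(13/17) = +1 → QR.
Total quadratic residues among the 3: 2.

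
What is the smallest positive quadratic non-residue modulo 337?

(2/337) = +1, so 2 is a residue.
(3/337) = +1, so 3 is a residue.
(4/337) = +1, so 4 is a residue.
(5/337) = −1, so 5 is the smallest positive non-residue mod 337.

5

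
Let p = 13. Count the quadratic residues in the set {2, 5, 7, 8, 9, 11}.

1

(2/13) = -1 → non-residue.
(5/13) = -1 → non-residue.
(7/13) = -1 → non-residue.
(8/13) = -1 → non-residue.
(9/13) = +1 → QR.
(11/13) = -1 → non-residue.
Total quadratic residues among the 6: 1.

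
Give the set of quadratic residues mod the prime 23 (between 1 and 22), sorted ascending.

Square k = 1,…,11 (k and 23−k give the same square):
1²=1, 2²=4, 3²=9, 4²=16, 5²≡2, 6²≡13, 7²≡3, 8²≡18, 9²≡12, 10²≡8, 11²≡6 (mod 23).
So the quadratic residues mod 23 are {1, 2, 3, 4, 6, 8, 9, 12, 13, 16, 18}.

1,2,3,4,6,8,9,12,13,16,18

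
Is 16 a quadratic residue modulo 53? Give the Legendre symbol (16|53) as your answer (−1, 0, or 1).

1

Euler's criterion: (16/53) ≡ 16^26 (mod 53).
16^2 ≡ 44 (mod 53)
16^4 ≡ 28 (mod 53)
16^8 ≡ 42 (mod 53)
16^16 ≡ 15 (mod 53)
16^26 = 16^(16+8+2) ≡ 1 (mod 53).
Result is 1, so (16/53) = 1.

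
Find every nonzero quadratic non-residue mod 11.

2 6 7 8 10

Square k = 1,…,5 (k and 11−k give the same square):
1²=1, 2²=4, 3²=9, 4²≡5, 5²≡3 (mod 11).
The residues are {1, 3, 4, 5, 9}; the non-residues are the remaining 5 nonzero classes.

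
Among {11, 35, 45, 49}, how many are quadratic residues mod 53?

(11/53) = +1 → QR.
(35/53) = -1 → non-residue.
(45/53) = -1 → non-residue.
(49/53) = +1 → QR.
Total quadratic residues among the 4: 2.

2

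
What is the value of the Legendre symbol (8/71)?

Pull out 2^3: since 71 ≡ 7 (mod 8), (2/71) = +1, so (2/71)^3 = +1.
Reached (1/71) = 1. Collecting the sign flips along the way, the symbol is +1.

1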